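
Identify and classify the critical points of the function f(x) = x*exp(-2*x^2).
f'(x) = (1 - 4*x^2)*exp(-2*x^2)

Solve f'(x) = 0:
  f'(x) = (1 - 4*x^2)·exp(-2*x^2) and exp(-2*x^2) > 0 for every x, so f'(x) = 0 ⇔ 1 - 4*x^2 = 0.
  Factor: 1 - 4*x^2 = -(2*x - 1)*(2*x + 1) = 0.
  ⇒ x = -1/2, 1/2

f''(x) = (16*x^3 - 12*x)*exp(-2*x^2)
Second-derivative test at each critical point:
  f''(-1/2) = 2.4261 > 0 → local minimum
  f''(1/2) = -2.4261 < 0 → local maximum

Critical points: x = -1/2 (local minimum); x = 1/2 (local maximum)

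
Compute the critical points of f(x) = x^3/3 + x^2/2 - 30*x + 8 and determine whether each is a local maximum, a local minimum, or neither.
f'(x) = x^2 + x - 30

Solve f'(x) = 0:
  Factor: x^2 + x - 30 = (x - 5)*(x + 6) = 0.
  ⇒ x = -6, 5

f''(x) = 2*x + 1
Second-derivative test at each critical point:
  f''(-6) = -11 < 0 → local maximum
  f''(5) = 11 > 0 → local minimum

Critical points: x = -6 (local maximum); x = 5 (local minimum)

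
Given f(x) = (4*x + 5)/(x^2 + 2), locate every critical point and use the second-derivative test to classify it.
f'(x) = 2*(-2*x^2 - 5*x + 4)/(x^4 + 4*x^2 + 4)

Solve f'(x) = 0:
  f'(x) = -2*(2*x^2 + 5*x - 4)/(x^2 + 2)^2; the denominator is positive wherever f is defined, so f'(x) = 0 ⇔ -4*x^2 - 10*x + 8 = 0.
  Factor: -4*x^2 - 10*x + 8 = -2*(2*x^2 + 5*x - 4); 2*x^2 + 5*x - 4 = 0 has no rational roots; quadratic formula: x = (-5 ± √57)/4.
  ⇒ x = -sqrt(57)/4 - 5/4 ≈ -3.1375, -5/4 + sqrt(57)/4 ≈ 0.6375

f''(x) = 2*(4*x^2*(4*x + 5) - (12*x + 5)*(x^2 + 2))/(x^2 + 2)^3
Second-derivative test at each critical point:
  f''(-3.1375) = 0.1076 > 0 → local minimum
  f''(0.6375) = -2.6076 < 0 → local maximum

Critical points: x = -sqrt(57)/4 - 5/4 ≈ -3.1375 (local minimum); x = -5/4 + sqrt(57)/4 ≈ 0.6375 (local maximum)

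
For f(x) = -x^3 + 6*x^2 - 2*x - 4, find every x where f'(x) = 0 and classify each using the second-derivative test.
f'(x) = -3*x^2 + 12*x - 2

Solve f'(x) = 0:
  3*x^2 - 12*x + 2 = 0 has no rational roots; quadratic formula: x = (12 ± √120)/6.
  ⇒ x = 2 - sqrt(30)/3 ≈ 0.1743, sqrt(30)/3 + 2 ≈ 3.8257

f''(x) = 12 - 6*x
Second-derivative test at each critical point:
  f''(0.1743) = 10.9545 > 0 → local minimum
  f''(3.8257) = -10.9545 < 0 → local maximum

Critical points: x = 2 - sqrt(30)/3 ≈ 0.1743 (local minimum); x = sqrt(30)/3 + 2 ≈ 3.8257 (local maximum)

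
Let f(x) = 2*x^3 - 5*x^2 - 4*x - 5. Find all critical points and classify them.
f'(x) = 6*x^2 - 10*x - 4

Solve f'(x) = 0:
  Factor: 6*x^2 - 10*x - 4 = 2*(x - 2)*(3*x + 1) = 0.
  ⇒ x = -1/3, 2

f''(x) = 12*x - 10
Second-derivative test at each critical point:
  f''(-1/3) = -14 < 0 → local maximum
  f''(2) = 14 > 0 → local minimum

Critical points: x = -1/3 (local maximum); x = 2 (local minimum)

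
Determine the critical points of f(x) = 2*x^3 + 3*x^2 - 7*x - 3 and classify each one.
f'(x) = 6*x^2 + 6*x - 7

Solve f'(x) = 0:
  6*x^2 + 6*x - 7 = 0 has no rational roots; quadratic formula: x = (-6 ± √204)/12.
  ⇒ x = -sqrt(51)/6 - 1/2 ≈ -1.6902, -1/2 + sqrt(51)/6 ≈ 0.6902

f''(x) = 12*x + 6
Second-derivative test at each critical point:
  f''(-1.6902) = -14.2829 < 0 → local maximum
  f''(0.6902) = 14.2829 > 0 → local minimum

Critical points: x = -sqrt(51)/6 - 1/2 ≈ -1.6902 (local maximum); x = -1/2 + sqrt(51)/6 ≈ 0.6902 (local minimum)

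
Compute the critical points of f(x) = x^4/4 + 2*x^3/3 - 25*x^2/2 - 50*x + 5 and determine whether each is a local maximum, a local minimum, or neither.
f'(x) = x^3 + 2*x^2 - 25*x - 50

Solve f'(x) = 0:
  Factor: x^3 + 2*x^2 - 25*x - 50 = (x - 5)*(x + 2)*(x + 5) = 0.
  ⇒ x = -5, -2, 5

f''(x) = 3*x^2 + 4*x - 25
Second-derivative test at each critical point:
  f''(-5) = 30 > 0 → local minimum
  f''(-2) = -21 < 0 → local maximum
  f''(5) = 70 > 0 → local minimum

Critical points: x = -5 (local minimum); x = -2 (local maximum); x = 5 (local minimum)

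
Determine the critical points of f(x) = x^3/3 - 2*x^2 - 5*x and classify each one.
f'(x) = x^2 - 4*x - 5

Solve f'(x) = 0:
  Factor: x^2 - 4*x - 5 = (x - 5)*(x + 1) = 0.
  ⇒ x = -1, 5

f''(x) = 2*x - 4
Second-derivative test at each critical point:
  f''(-1) = -6 < 0 → local maximum
  f''(5) = 6 > 0 → local minimum

Critical points: x = -1 (local maximum); x = 5 (local minimum)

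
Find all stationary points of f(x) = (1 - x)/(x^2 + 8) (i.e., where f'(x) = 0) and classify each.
f'(x) = (-x^2 + 2*x*(x - 1) - 8)/(x^2 + 8)^2

Solve f'(x) = 0:
  f'(x) = (x - 4)*(x + 2)/(x^2 + 8)^2; the denominator is positive wherever f is defined, so f'(x) = 0 ⇔ x^2 - 2*x - 8 = 0.
  Factor: x^2 - 2*x - 8 = (x - 4)*(x + 2) = 0.
  ⇒ x = -2, 4

f''(x) = 2*(4*x^2*(1 - x) + (3*x - 1)*(x^2 + 8))/(x^2 + 8)^3
Second-derivative test at each critical point:
  f''(-2) = -1/24 < 0 → local maximum
  f''(4) = 1/96 > 0 → local minimum

Critical points: x = -2 (local maximum); x = 4 (local minimum)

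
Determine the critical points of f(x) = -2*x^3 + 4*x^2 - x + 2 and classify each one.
f'(x) = -6*x^2 + 8*x - 1

Solve f'(x) = 0:
  6*x^2 - 8*x + 1 = 0 has no rational roots; quadratic formula: x = (8 ± √40)/12.
  ⇒ x = 2/3 - sqrt(10)/6 ≈ 0.1396, sqrt(10)/6 + 2/3 ≈ 1.1937

f''(x) = 8 - 12*x
Second-derivative test at each critical point:
  f''(0.1396) = 6.3246 > 0 → local minimum
  f''(1.1937) = -6.3246 < 0 → local maximum

Critical points: x = 2/3 - sqrt(10)/6 ≈ 0.1396 (local minimum); x = sqrt(10)/6 + 2/3 ≈ 1.1937 (local maximum)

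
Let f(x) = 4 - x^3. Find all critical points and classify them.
f'(x) = -3*x^2

Solve f'(x) = 0:
  ⇒ x = 0

f''(x) = -6*x
Second-derivative test at each critical point:
  f''(0) = 0, so the second-derivative test is inconclusive; use the first-derivative test: f'(-1/4) = -0.1875, f'(1/4) = -0.1875 — f' is negative on both sides (no sign change) → neither a local maximum nor a local minimum

Critical points: x = 0 (neither)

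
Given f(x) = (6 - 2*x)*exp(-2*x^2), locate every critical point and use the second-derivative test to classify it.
f'(x) = 2*(4*x*(x - 3) - 1)*exp(-2*x^2)

Solve f'(x) = 0:
  f'(x) = (8*x^2 - 24*x - 2)·exp(-2*x^2) and exp(-2*x^2) > 0 for every x, so f'(x) = 0 ⇔ 8*x^2 - 24*x - 2 = 0.
  Factor: 8*x^2 - 24*x - 2 = 2*(4*x^2 - 12*x - 1); 4*x^2 - 12*x - 1 = 0 has no rational roots; quadratic formula: x = (12 ± √160)/8.
  ⇒ x = 3/2 - sqrt(10)/2 ≈ -0.0811, 3/2 + sqrt(10)/2 ≈ 3.0811

f''(x) = 8*(4*x^2*(3 - x) + 3*x - 3)*exp(-2*x^2)
Second-derivative test at each critical point:
  f''(-0.0811) = -24.9673 < 0 → local maximum
  f''(3.0811) = 1.436e-07 > 0 → local minimum

Critical points: x = 3/2 - sqrt(10)/2 ≈ -0.0811 (local maximum); x = 3/2 + sqrt(10)/2 ≈ 3.0811 (local minimum)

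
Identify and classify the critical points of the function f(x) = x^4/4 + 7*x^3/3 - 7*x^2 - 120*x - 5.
f'(x) = x^3 + 7*x^2 - 14*x - 120

Solve f'(x) = 0:
  Factor: x^3 + 7*x^2 - 14*x - 120 = (x - 4)*(x + 5)*(x + 6) = 0.
  ⇒ x = -6, -5, 4

f''(x) = 3*x^2 + 14*x - 14
Second-derivative test at each critical point:
  f''(-6) = 10 > 0 → local minimum
  f''(-5) = -9 < 0 → local maximum
  f''(4) = 90 > 0 → local minimum

Critical points: x = -6 (local minimum); x = -5 (local maximum); x = 4 (local minimum)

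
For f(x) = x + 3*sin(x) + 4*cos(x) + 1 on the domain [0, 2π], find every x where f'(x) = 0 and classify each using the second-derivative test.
f'(x) = -4*sin(x) + 3*cos(x) + 1

Solve f'(x) = 0 on [0, 2π]:
  f'(x) = 0 ⇔ -4*sin(x) + 3*cos(x) = -1. Write the left side as R·cos(x + φ) with R = √(3² + 4²) = 5, cos φ = 3/5, sin φ = 4/5; then cos(x + φ) = -1/5. Solve for x and keep the solutions lying in [0, 2π].
  ⇒ x = atan((4 + 6*sqrt(6))/(-3 + 8*sqrt(6))) ≈ 0.8449, atan((4 - 6*sqrt(6))/(-8*sqrt(6) - 3)) + pi ≈ 3.5837

f''(x) = -3*sin(x) - 4*cos(x)
Second-derivative test at each critical point:
  f''(0.8449) = -4.8990 < 0 → local maximum
  f''(3.5837) = 4.8990 > 0 → local minimum

Critical points: x = atan((4 + 6*sqrt(6))/(-3 + 8*sqrt(6))) ≈ 0.8449 (local maximum); x = atan((4 - 6*sqrt(6))/(-8*sqrt(6) - 3)) + pi ≈ 3.5837 (local minimum)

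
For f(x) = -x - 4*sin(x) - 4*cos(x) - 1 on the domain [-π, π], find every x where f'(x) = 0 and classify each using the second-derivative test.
f'(x) = -4*sqrt(2)*cos(x + pi/4) - 1

Solve f'(x) = 0 on [-π, π]:
  f'(x) = 0 ⇔ 4*sin(x) - 4*cos(x) = 1. Write the left side as R·cos(x + φ) with R = √((-4)² + (-4)²) = 4*sqrt(2), cos φ = -sqrt(2)/2, sin φ = -sqrt(2)/2; then cos(x + φ) = sqrt(2)/8. Solve for x and keep the solutions lying in [-π, π].
  ⇒ x = -pi + atan((1 - sqrt(31))/(-sqrt(31) - 1)) ≈ -2.5339, atan((1 + sqrt(31))/(-1 + sqrt(31))) ≈ 0.9631

f''(x) = 4*sqrt(2)*sin(x + pi/4)
Second-derivative test at each critical point:
  f''(-2.5339) = -5.5678 < 0 → local maximum
  f''(0.9631) = 5.5678 > 0 → local minimum

Critical points: x = -pi + atan((1 - sqrt(31))/(-sqrt(31) - 1)) ≈ -2.5339 (local maximum); x = atan((1 + sqrt(31))/(-1 + sqrt(31))) ≈ 0.9631 (local minimum)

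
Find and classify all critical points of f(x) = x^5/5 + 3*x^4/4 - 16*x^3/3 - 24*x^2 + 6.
f'(x) = x*(x^3 + 3*x^2 - 16*x - 48)

Solve f'(x) = 0:
  Factor: x^4 + 3*x^3 - 16*x^2 - 48*x = x*(x - 4)*(x + 3)*(x + 4) = 0.
  ⇒ x = -4, -3, 0, 4

f''(x) = 4*x^3 + 9*x^2 - 32*x - 48
Second-derivative test at each critical point:
  f''(-4) = -32 < 0 → local maximum
  f''(-3) = 21 > 0 → local minimum
  f''(0) = -48 < 0 → local maximum
  f''(4) = 224 > 0 → local minimum

Critical points: x = -4 (local maximum); x = -3 (local minimum); x = 0 (local maximum); x = 4 (local minimum)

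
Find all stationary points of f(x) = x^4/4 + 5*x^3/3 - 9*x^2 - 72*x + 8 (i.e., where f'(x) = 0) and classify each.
f'(x) = x^3 + 5*x^2 - 18*x - 72

Solve f'(x) = 0:
  Factor: x^3 + 5*x^2 - 18*x - 72 = (x - 4)*(x + 3)*(x + 6) = 0.
  ⇒ x = -6, -3, 4

f''(x) = 3*x^2 + 10*x - 18
Second-derivative test at each critical point:
  f''(-6) = 30 > 0 → local minimum
  f''(-3) = -21 < 0 → local maximum
  f''(4) = 70 > 0 → local minimum

Critical points: x = -6 (local minimum); x = -3 (local maximum); x = 4 (local minimum)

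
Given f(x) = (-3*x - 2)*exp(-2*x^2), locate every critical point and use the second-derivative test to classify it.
f'(x) = (4*x*(3*x + 2) - 3)*exp(-2*x^2)

Solve f'(x) = 0:
  f'(x) = (12*x^2 + 8*x - 3)·exp(-2*x^2) and exp(-2*x^2) > 0 for every x, so f'(x) = 0 ⇔ 12*x^2 + 8*x - 3 = 0.
  12*x^2 + 8*x - 3 = 0 has no rational roots; quadratic formula: x = (-8 ± √208)/24.
  ⇒ x = -sqrt(13)/6 - 1/3 ≈ -0.9343, -1/3 + sqrt(13)/6 ≈ 0.2676

f''(x) = 4*(-12*x^3 - 8*x^2 + 9*x + 2)*exp(-2*x^2)
Second-derivative test at each critical point:
  f''(-0.9343) = -2.5171 < 0 → local maximum
  f''(0.2676) = 12.4979 > 0 → local minimum

Critical points: x = -sqrt(13)/6 - 1/3 ≈ -0.9343 (local maximum); x = -1/3 + sqrt(13)/6 ≈ 0.2676 (local minimum)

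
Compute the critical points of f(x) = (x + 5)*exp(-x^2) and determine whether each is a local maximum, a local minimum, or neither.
f'(x) = (-2*x*(x + 5) + 1)*exp(-x^2)

Solve f'(x) = 0:
  f'(x) = (-2*x^2 - 10*x + 1)·exp(-x^2) and exp(-x^2) > 0 for every x, so f'(x) = 0 ⇔ -2*x^2 - 10*x + 1 = 0.
  2*x^2 + 10*x - 1 = 0 has no rational roots; quadratic formula: x = (-10 ± √108)/4.
  ⇒ x = -3*sqrt(3)/2 - 5/2 ≈ -5.0981, -5/2 + 3*sqrt(3)/2 ≈ 0.0981

f''(x) = 2*(2*x^2*(x + 5) - 3*x - 5)*exp(-x^2)
Second-derivative test at each critical point:
  f''(-5.0981) = 5.361e-11 > 0 → local minimum
  f''(0.0981) = -10.2928 < 0 → local maximum

Critical points: x = -3*sqrt(3)/2 - 5/2 ≈ -5.0981 (local minimum); x = -5/2 + 3*sqrt(3)/2 ≈ 0.0981 (local maximum)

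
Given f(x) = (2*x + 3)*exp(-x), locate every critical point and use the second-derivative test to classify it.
f'(x) = (-2*x - 1)*exp(-x)

Solve f'(x) = 0:
  f'(x) = (-2*x - 1)·exp(-x) and exp(-x) > 0 for every x, so f'(x) = 0 ⇔ -2*x - 1 = 0.
  -2*x - 1 = 0.
  ⇒ x = -1/2

f''(x) = (2*x - 1)*exp(-x)
Second-derivative test at each critical point:
  f''(-1/2) = -3.2974 < 0 → local maximum

Critical points: x = -1/2 (local maximum)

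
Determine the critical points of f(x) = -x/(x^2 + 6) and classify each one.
f'(x) = (x^2 - 6)/(x^2 + 6)^2

Solve f'(x) = 0:
  f'(x) = (x^2 - 6)/(x^2 + 6)^2; the denominator is positive wherever f is defined, so f'(x) = 0 ⇔ x^2 - 6 = 0.
  x^2 - 6 = 0 has no rational roots; quadratic formula: x = (0 ± √24)/2.
  ⇒ x = -sqrt(6) ≈ -2.4495, sqrt(6) ≈ 2.4495

f''(x) = 2*x*(18 - x^2)/(x^2 + 6)^3
Second-derivative test at each critical point:
  f''(-2.4495) = -0.0340 < 0 → local maximum
  f''(2.4495) = 0.0340 > 0 → local minimum

Critical points: x = -sqrt(6) ≈ -2.4495 (local maximum); x = sqrt(6) ≈ 2.4495 (local minimum)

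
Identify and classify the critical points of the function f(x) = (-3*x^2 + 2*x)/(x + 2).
f'(x) = (-3*x^2 - 12*x + 4)/(x^2 + 4*x + 4)

Solve f'(x) = 0:
  f'(x) = -(3*x^2 + 12*x - 4)/(x + 2)^2; the denominator is positive wherever f is defined, so f'(x) = 0 ⇔ -3*x^2 - 12*x + 4 = 0.
  3*x^2 + 12*x - 4 = 0 has no rational roots; quadratic formula: x = (-12 ± √192)/6.
  ⇒ x = -4*sqrt(3)/3 - 2 ≈ -4.3094, -2 + 4*sqrt(3)/3 ≈ 0.3094

f''(x) = -32/(x^3 + 6*x^2 + 12*x + 8)
Second-derivative test at each critical point:
  f''(-4.3094) = 2.5981 > 0 → local minimum
  f''(0.3094) = -2.5981 < 0 → local maximum

Critical points: x = -4*sqrt(3)/3 - 2 ≈ -4.3094 (local minimum); x = -2 + 4*sqrt(3)/3 ≈ 0.3094 (local maximum)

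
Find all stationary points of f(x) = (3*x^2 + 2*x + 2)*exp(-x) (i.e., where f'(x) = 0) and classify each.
f'(x) = x*(4 - 3*x)*exp(-x)

Solve f'(x) = 0:
  f'(x) = (-3*x^2 + 4*x)·exp(-x) and exp(-x) > 0 for every x, so f'(x) = 0 ⇔ -3*x^2 + 4*x = 0.
  Factor: -3*x^2 + 4*x = -x*(3*x - 4) = 0.
  ⇒ x = 0, 4/3

f''(x) = (3*x^2 - 10*x + 4)*exp(-x)
Second-derivative test at each critical point:
  f''(0) = 4 > 0 → local minimum
  f''(4/3) = -1.0544 < 0 → local maximum

Critical points: x = 0 (local minimum); x = 4/3 (local maximum)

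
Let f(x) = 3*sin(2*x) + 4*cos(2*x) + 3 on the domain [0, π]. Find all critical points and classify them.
f'(x) = -8*sin(2*x) + 6*cos(2*x)

Solve f'(x) = 0 on [0, π]:
  f'(x) = 0 ⇔ 3*cos(2*x) = 4*sin(2*x) ⇔ tan(2*x) = 3/4, i.e. 2*x = arctan(3/4) + nπ; keep the solutions lying in [0, π].
  ⇒ x = atan(3/4)/2 ≈ 0.3218, atan(3/4)/2 + pi/2 ≈ 1.8925

f''(x) = -12*sin(2*x) - 16*cos(2*x)
Second-derivative test at each critical point:
  f''(0.3218) = -20 < 0 → local maximum
  f''(1.8925) = 20 > 0 → local minimum

Critical points: x = atan(3/4)/2 ≈ 0.3218 (local maximum); x = atan(3/4)/2 + pi/2 ≈ 1.8925 (local minimum)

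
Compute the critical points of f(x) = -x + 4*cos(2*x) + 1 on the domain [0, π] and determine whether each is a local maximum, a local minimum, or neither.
f'(x) = -8*sin(2*x) - 1

Solve f'(x) = 0 on [0, π]:
  f'(x) = 0 ⇔ sin(2*x) = -1/8, i.e. 2*x = arcsin(-1/8) + 2nπ or 2*x = π − arcsin(-1/8) + 2nπ; keep the solutions lying in [0, π].
  ⇒ x = asin(1/8)/2 + pi/2 ≈ 1.6335, pi - asin(1/8)/2 ≈ 3.0789

f''(x) = -16*cos(2*x)
Second-derivative test at each critical point:
  f''(1.6335) = 15.8745 > 0 → local minimum
  f''(3.0789) = -15.8745 < 0 → local maximum

Critical points: x = asin(1/8)/2 + pi/2 ≈ 1.6335 (local minimum); x = pi - asin(1/8)/2 ≈ 3.0789 (local maximum)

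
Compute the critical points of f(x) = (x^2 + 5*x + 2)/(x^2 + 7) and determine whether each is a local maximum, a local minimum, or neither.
f'(x) = 5*(-x^2 + 2*x + 7)/(x^4 + 14*x^2 + 49)

Solve f'(x) = 0:
  f'(x) = -5*(x^2 - 2*x - 7)/(x^2 + 7)^2; the denominator is positive wherever f is defined, so f'(x) = 0 ⇔ -5*x^2 + 10*x + 35 = 0.
  Factor: -5*x^2 + 10*x + 35 = -5*(x^2 - 2*x - 7); x^2 - 2*x - 7 = 0 has no rational roots; quadratic formula: x = (2 ± √32)/2.
  ⇒ x = 1 - 2*sqrt(2) ≈ -1.8284, 1 + 2*sqrt(2) ≈ 3.8284

f''(x) = 10*(x^3 - 3*x^2 - 21*x + 7)/(x^6 + 21*x^4 + 147*x^2 + 343)
Second-derivative test at each critical point:
  f''(-1.8284) = 0.2644 > 0 → local minimum
  f''(3.8284) = -0.0603 < 0 → local maximum

Critical points: x = 1 - 2*sqrt(2) ≈ -1.8284 (local minimum); x = 1 + 2*sqrt(2) ≈ 3.8284 (local maximum)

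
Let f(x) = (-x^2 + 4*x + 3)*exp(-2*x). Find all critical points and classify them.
f'(x) = 2*(x^2 - 5*x - 1)*exp(-2*x)

Solve f'(x) = 0:
  f'(x) = (2*x^2 - 10*x - 2)·exp(-2*x) and exp(-2*x) > 0 for every x, so f'(x) = 0 ⇔ 2*x^2 - 10*x - 2 = 0.
  Factor: 2*x^2 - 10*x - 2 = 2*(x^2 - 5*x - 1); x^2 - 5*x - 1 = 0 has no rational roots; quadratic formula: x = (5 ± √29)/2.
  ⇒ x = 5/2 - sqrt(29)/2 ≈ -0.1926, 5/2 + sqrt(29)/2 ≈ 5.1926

f''(x) = 2*(-2*x^2 + 12*x - 3)*exp(-2*x)
Second-derivative test at each critical point:
  f''(-0.1926) = -15.8308 < 0 → local maximum
  f''(5.1926) = 3.327e-04 > 0 → local minimum

Critical points: x = 5/2 - sqrt(29)/2 ≈ -0.1926 (local maximum); x = 5/2 + sqrt(29)/2 ≈ 5.1926 (local minimum)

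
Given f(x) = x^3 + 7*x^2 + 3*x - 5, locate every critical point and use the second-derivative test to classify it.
f'(x) = 3*x^2 + 14*x + 3

Solve f'(x) = 0:
  3*x^2 + 14*x + 3 = 0 has no rational roots; quadratic formula: x = (-14 ± √160)/6.
  ⇒ x = -7/3 - 2*sqrt(10)/3 ≈ -4.4415, -7/3 + 2*sqrt(10)/3 ≈ -0.2251

f''(x) = 6*x + 14
Second-derivative test at each critical point:
  f''(-4.4415) = -12.6491 < 0 → local maximum
  f''(-0.2251) = 12.6491 > 0 → local minimum

Critical points: x = -7/3 - 2*sqrt(10)/3 ≈ -4.4415 (local maximum); x = -7/3 + 2*sqrt(10)/3 ≈ -0.2251 (local minimum)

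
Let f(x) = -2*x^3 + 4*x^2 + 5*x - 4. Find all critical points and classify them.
f'(x) = -6*x^2 + 8*x + 5

Solve f'(x) = 0:
  6*x^2 - 8*x - 5 = 0 has no rational roots; quadratic formula: x = (8 ± √184)/12.
  ⇒ x = 2/3 - sqrt(46)/6 ≈ -0.4637, 2/3 + sqrt(46)/6 ≈ 1.7971

f''(x) = 8 - 12*x
Second-derivative test at each critical point:
  f''(-0.4637) = 13.5647 > 0 → local minimum
  f''(1.7971) = -13.5647 < 0 → local maximum

Critical points: x = 2/3 - sqrt(46)/6 ≈ -0.4637 (local minimum); x = 2/3 + sqrt(46)/6 ≈ 1.7971 (local maximum)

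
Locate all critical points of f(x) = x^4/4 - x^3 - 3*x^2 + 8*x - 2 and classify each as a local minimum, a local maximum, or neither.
f'(x) = x^3 - 3*x^2 - 6*x + 8

Solve f'(x) = 0:
  Factor: x^3 - 3*x^2 - 6*x + 8 = (x - 4)*(x - 1)*(x + 2) = 0.
  ⇒ x = -2, 1, 4

f''(x) = 3*x^2 - 6*x - 6
Second-derivative test at each critical point:
  f''(-2) = 18 > 0 → local minimum
  f''(1) = -9 < 0 → local maximum
  f''(4) = 18 > 0 → local minimum

Critical points: x = -2 (local minimum); x = 1 (local maximum); x = 4 (local minimum)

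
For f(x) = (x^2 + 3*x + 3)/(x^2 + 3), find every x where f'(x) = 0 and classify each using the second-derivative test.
f'(x) = 3*(3 - x^2)/(x^4 + 6*x^2 + 9)

Solve f'(x) = 0:
  f'(x) = -3*(x^2 - 3)/(x^2 + 3)^2; the denominator is positive wherever f is defined, so f'(x) = 0 ⇔ 9 - 3*x^2 = 0.
  Factor: 9 - 3*x^2 = -3*(x^2 - 3); x^2 - 3 = 0 has no rational roots; quadratic formula: x = (0 ± √12)/2.
  ⇒ x = -sqrt(3) ≈ -1.7321, sqrt(3) ≈ 1.7321

f''(x) = 6*x*(x^2 - 9)/(x^6 + 9*x^4 + 27*x^2 + 27)
Second-derivative test at each critical point:
  f''(-1.7321) = 0.2887 > 0 → local minimum
  f''(1.7321) = -0.2887 < 0 → local maximum

Critical points: x = -sqrt(3) ≈ -1.7321 (local minimum); x = sqrt(3) ≈ 1.7321 (local maximum)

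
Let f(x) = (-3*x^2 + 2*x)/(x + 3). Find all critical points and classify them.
f'(x) = 3*(-x^2 - 6*x + 2)/(x^2 + 6*x + 9)

Solve f'(x) = 0:
  f'(x) = -3*(x^2 + 6*x - 2)/(x + 3)^2; the denominator is positive wherever f is defined, so f'(x) = 0 ⇔ -3*x^2 - 18*x + 6 = 0.
  Factor: -3*x^2 - 18*x + 6 = -3*(x^2 + 6*x - 2); x^2 + 6*x - 2 = 0 has no rational roots; quadratic formula: x = (-6 ± √44)/2.
  ⇒ x = -sqrt(11) - 3 ≈ -6.3166, -3 + sqrt(11) ≈ 0.3166

f''(x) = -66/(x^3 + 9*x^2 + 27*x + 27)
Second-derivative test at each critical point:
  f''(-6.3166) = 1.8091 > 0 → local minimum
  f''(0.3166) = -1.8091 < 0 → local maximum

Critical points: x = -sqrt(11) - 3 ≈ -6.3166 (local minimum); x = -3 + sqrt(11) ≈ 0.3166 (local maximum)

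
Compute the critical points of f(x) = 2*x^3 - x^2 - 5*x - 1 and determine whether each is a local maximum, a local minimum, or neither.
f'(x) = 6*x^2 - 2*x - 5

Solve f'(x) = 0:
  6*x^2 - 2*x - 5 = 0 has no rational roots; quadratic formula: x = (2 ± √124)/12.
  ⇒ x = 1/6 - sqrt(31)/6 ≈ -0.7613, 1/6 + sqrt(31)/6 ≈ 1.0946

f''(x) = 12*x - 2
Second-derivative test at each critical point:
  f''(-0.7613) = -11.1355 < 0 → local maximum
  f''(1.0946) = 11.1355 > 0 → local minimum

Critical points: x = 1/6 - sqrt(31)/6 ≈ -0.7613 (local maximum); x = 1/6 + sqrt(31)/6 ≈ 1.0946 (local minimum)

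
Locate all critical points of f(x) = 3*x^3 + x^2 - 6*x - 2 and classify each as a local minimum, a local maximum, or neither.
f'(x) = 9*x^2 + 2*x - 6

Solve f'(x) = 0:
  9*x^2 + 2*x - 6 = 0 has no rational roots; quadratic formula: x = (-2 ± √220)/18.
  ⇒ x = -sqrt(55)/9 - 1/9 ≈ -0.9351, -1/9 + sqrt(55)/9 ≈ 0.7129

f''(x) = 18*x + 2
Second-derivative test at each critical point:
  f''(-0.9351) = -14.8324 < 0 → local maximum
  f''(0.7129) = 14.8324 > 0 → local minimum

Critical points: x = -sqrt(55)/9 - 1/9 ≈ -0.9351 (local maximum); x = -1/9 + sqrt(55)/9 ≈ 0.7129 (local minimum)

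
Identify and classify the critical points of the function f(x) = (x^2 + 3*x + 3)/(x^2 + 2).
f'(x) = (-3*x^2 - 2*x + 6)/(x^4 + 4*x^2 + 4)

Solve f'(x) = 0:
  f'(x) = -(3*x^2 + 2*x - 6)/(x^2 + 2)^2; the denominator is positive wherever f is defined, so f'(x) = 0 ⇔ -3*x^2 - 2*x + 6 = 0.
  3*x^2 + 2*x - 6 = 0 has no rational roots; quadratic formula: x = (-2 ± √76)/6.
  ⇒ x = -sqrt(19)/3 - 1/3 ≈ -1.7863, -1/3 + sqrt(19)/3 ≈ 1.1196

f''(x) = 2*(3*x^3 + 3*x^2 - 18*x - 2)/(x^6 + 6*x^4 + 12*x^2 + 8)
Second-derivative test at each critical point:
  f''(-1.7863) = 0.3235 > 0 → local minimum
  f''(1.1196) = -0.8235 < 0 → local maximum

Critical points: x = -sqrt(19)/3 - 1/3 ≈ -1.7863 (local minimum); x = -1/3 + sqrt(19)/3 ≈ 1.1196 (local maximum)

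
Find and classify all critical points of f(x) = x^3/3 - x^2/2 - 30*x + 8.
f'(x) = x^2 - x - 30

Solve f'(x) = 0:
  Factor: x^2 - x - 30 = (x - 6)*(x + 5) = 0.
  ⇒ x = -5, 6

f''(x) = 2*x - 1
Second-derivative test at each critical point:
  f''(-5) = -11 < 0 → local maximum
  f''(6) = 11 > 0 → local minimum

Critical points: x = -5 (local maximum); x = 6 (local minimum)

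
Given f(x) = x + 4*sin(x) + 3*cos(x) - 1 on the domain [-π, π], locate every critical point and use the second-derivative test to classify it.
f'(x) = -3*sin(x) + 4*cos(x) + 1

Solve f'(x) = 0 on [-π, π]:
  f'(x) = 0 ⇔ -3*sin(x) + 4*cos(x) = -1. Write the left side as R·cos(x + φ) with R = √(4² + 3²) = 5, cos φ = 4/5, sin φ = 3/5; then cos(x + φ) = -1/5. Solve for x and keep the solutions lying in [-π, π].
  ⇒ x = -pi + atan((3 - 8*sqrt(6))/(-6*sqrt(6) - 4)) ≈ -2.4157, atan((3 + 8*sqrt(6))/(-4 + 6*sqrt(6))) ≈ 1.1287

f''(x) = -4*sin(x) - 3*cos(x)
Second-derivative test at each critical point:
  f''(-2.4157) = 4.8990 > 0 → local minimum
  f''(1.1287) = -4.8990 < 0 → local maximum

Critical points: x = -pi + atan((3 - 8*sqrt(6))/(-6*sqrt(6) - 4)) ≈ -2.4157 (local minimum); x = atan((3 + 8*sqrt(6))/(-4 + 6*sqrt(6))) ≈ 1.1287 (local maximum)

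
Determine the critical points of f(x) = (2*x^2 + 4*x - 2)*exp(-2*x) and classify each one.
f'(x) = 4*(-x^2 - x + 2)*exp(-2*x)

Solve f'(x) = 0:
  f'(x) = (-4*x^2 - 4*x + 8)·exp(-2*x) and exp(-2*x) > 0 for every x, so f'(x) = 0 ⇔ -4*x^2 - 4*x + 8 = 0.
  Factor: -4*x^2 - 4*x + 8 = -4*(x - 1)*(x + 2) = 0.
  ⇒ x = -2, 1

f''(x) = 4*(2*x^2 - 5)*exp(-2*x)
Second-derivative test at each critical point:
  f''(-2) = 655.1778 > 0 → local minimum
  f''(1) = -1.6240 < 0 → local maximum

Critical points: x = -2 (local minimum); x = 1 (local maximum)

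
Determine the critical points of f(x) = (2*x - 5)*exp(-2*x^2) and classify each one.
f'(x) = 2*(-2*x*(2*x - 5) + 1)*exp(-2*x^2)

Solve f'(x) = 0:
  f'(x) = (-8*x^2 + 20*x + 2)·exp(-2*x^2) and exp(-2*x^2) > 0 for every x, so f'(x) = 0 ⇔ -8*x^2 + 20*x + 2 = 0.
  Factor: -8*x^2 + 20*x + 2 = -2*(4*x^2 - 10*x - 1); 4*x^2 - 10*x - 1 = 0 has no rational roots; quadratic formula: x = (10 ± √116)/8.
  ⇒ x = 5/4 - sqrt(29)/4 ≈ -0.0963, 5/4 + sqrt(29)/4 ≈ 2.5963

f''(x) = 4*(4*x^2*(2*x - 5) - 6*x + 5)*exp(-2*x^2)
Second-derivative test at each critical point:
  f''(-0.0963) = 21.1449 > 0 → local minimum
  f''(2.5963) = -3.008e-05 < 0 → local maximum

Critical points: x = 5/4 - sqrt(29)/4 ≈ -0.0963 (local minimum); x = 5/4 + sqrt(29)/4 ≈ 2.5963 (local maximum)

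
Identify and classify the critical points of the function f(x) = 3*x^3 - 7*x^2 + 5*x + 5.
f'(x) = 9*x^2 - 14*x + 5

Solve f'(x) = 0:
  Factor: 9*x^2 - 14*x + 5 = (x - 1)*(9*x - 5) = 0.
  ⇒ x = 5/9, 1

f''(x) = 18*x - 14
Second-derivative test at each critical point:
  f''(5/9) = -4 < 0 → local maximum
  f''(1) = 4 > 0 → local minimum

Critical points: x = 5/9 (local maximum); x = 1 (local minimum)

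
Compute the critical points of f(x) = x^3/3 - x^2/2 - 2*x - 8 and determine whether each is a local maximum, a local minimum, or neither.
f'(x) = x^2 - x - 2

Solve f'(x) = 0:
  Factor: x^2 - x - 2 = (x - 2)*(x + 1) = 0.
  ⇒ x = -1, 2

f''(x) = 2*x - 1
Second-derivative test at each critical point:
  f''(-1) = -3 < 0 → local maximum
  f''(2) = 3 > 0 → local minimum

Critical points: x = -1 (local maximum); x = 2 (local minimum)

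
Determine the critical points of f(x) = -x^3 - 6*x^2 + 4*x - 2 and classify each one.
f'(x) = -3*x^2 - 12*x + 4

Solve f'(x) = 0:
  3*x^2 + 12*x - 4 = 0 has no rational roots; quadratic formula: x = (-12 ± √192)/6.
  ⇒ x = -4*sqrt(3)/3 - 2 ≈ -4.3094, -2 + 4*sqrt(3)/3 ≈ 0.3094

f''(x) = -6*x - 12
Second-derivative test at each critical point:
  f''(-4.3094) = 13.8564 > 0 → local minimum
  f''(0.3094) = -13.8564 < 0 → local maximum

Critical points: x = -4*sqrt(3)/3 - 2 ≈ -4.3094 (local minimum); x = -2 + 4*sqrt(3)/3 ≈ 0.3094 (local maximum)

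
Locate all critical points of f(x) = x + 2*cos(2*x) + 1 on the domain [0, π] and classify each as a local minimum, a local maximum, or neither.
f'(x) = 1 - 4*sin(2*x)

Solve f'(x) = 0 on [0, π]:
  f'(x) = 0 ⇔ sin(2*x) = 1/4, i.e. 2*x = arcsin(1/4) + 2nπ or 2*x = π − arcsin(1/4) + 2nπ; keep the solutions lying in [0, π].
  ⇒ x = asin(1/4)/2 ≈ 0.1263, -asin(1/4)/2 + pi/2 ≈ 1.4445

f''(x) = -8*cos(2*x)
Second-derivative test at each critical point:
  f''(0.1263) = -7.7460 < 0 → local maximum
  f''(1.4445) = 7.7460 > 0 → local minimum

Critical points: x = asin(1/4)/2 ≈ 0.1263 (local maximum); x = -asin(1/4)/2 + pi/2 ≈ 1.4445 (local minimum)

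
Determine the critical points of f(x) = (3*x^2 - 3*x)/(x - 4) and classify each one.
f'(x) = 3*(x^2 - 8*x + 4)/(x^2 - 8*x + 16)

Solve f'(x) = 0:
  f'(x) = 3*(x^2 - 8*x + 4)/(x - 4)^2; the denominator is positive wherever f is defined, so f'(x) = 0 ⇔ 3*x^2 - 24*x + 12 = 0.
  Factor: 3*x^2 - 24*x + 12 = 3*(x^2 - 8*x + 4); x^2 - 8*x + 4 = 0 has no rational roots; quadratic formula: x = (8 ± √48)/2.
  ⇒ x = 4 - 2*sqrt(3) ≈ 0.5359, 2*sqrt(3) + 4 ≈ 7.4641

f''(x) = 72/(x^3 - 12*x^2 + 48*x - 64)
Second-derivative test at each critical point:
  f''(0.5359) = -1.7321 < 0 → local maximum
  f''(7.4641) = 1.7321 > 0 → local minimum

Critical points: x = 4 - 2*sqrt(3) ≈ 0.5359 (local maximum); x = 2*sqrt(3) + 4 ≈ 7.4641 (local minimum)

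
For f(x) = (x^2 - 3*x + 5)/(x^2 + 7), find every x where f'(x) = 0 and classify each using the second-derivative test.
f'(x) = (3*x^2 + 4*x - 21)/(x^4 + 14*x^2 + 49)

Solve f'(x) = 0:
  f'(x) = (3*x^2 + 4*x - 21)/(x^2 + 7)^2; the denominator is positive wherever f is defined, so f'(x) = 0 ⇔ 3*x^2 + 4*x - 21 = 0.
  3*x^2 + 4*x - 21 = 0 has no rational roots; quadratic formula: x = (-4 ± √268)/6.
  ⇒ x = -sqrt(67)/3 - 2/3 ≈ -3.3951, -2/3 + sqrt(67)/3 ≈ 2.0618

f''(x) = 2*(-3*x^3 - 6*x^2 + 63*x + 14)/(x^6 + 21*x^4 + 147*x^2 + 343)
Second-derivative test at each critical point:
  f''(-3.3951) = -0.0477 < 0 → local maximum
  f''(2.0618) = 0.1293 > 0 → local minimum

Critical points: x = -sqrt(67)/3 - 2/3 ≈ -3.3951 (local maximum); x = -2/3 + sqrt(67)/3 ≈ 2.0618 (local minimum)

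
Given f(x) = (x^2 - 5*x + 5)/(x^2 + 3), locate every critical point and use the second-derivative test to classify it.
f'(x) = (5*x^2 - 4*x - 15)/(x^4 + 6*x^2 + 9)

Solve f'(x) = 0:
  f'(x) = (5*x^2 - 4*x - 15)/(x^2 + 3)^2; the denominator is positive wherever f is defined, so f'(x) = 0 ⇔ 5*x^2 - 4*x - 15 = 0.
  5*x^2 - 4*x - 15 = 0 has no rational roots; quadratic formula: x = (4 ± √316)/10.
  ⇒ x = 2/5 - sqrt(79)/5 ≈ -1.3776, 2/5 + sqrt(79)/5 ≈ 2.1776

f''(x) = 2*(-5*x^3 + 6*x^2 + 45*x - 6)/(x^6 + 9*x^4 + 27*x^2 + 27)
Second-derivative test at each critical point:
  f''(-1.3776) = -0.7410 < 0 → local maximum
  f''(2.1776) = 0.2966 > 0 → local minimum

Critical points: x = 2/5 - sqrt(79)/5 ≈ -1.3776 (local maximum); x = 2/5 + sqrt(79)/5 ≈ 2.1776 (local minimum)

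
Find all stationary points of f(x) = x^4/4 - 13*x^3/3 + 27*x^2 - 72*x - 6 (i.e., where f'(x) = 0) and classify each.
f'(x) = x^3 - 13*x^2 + 54*x - 72

Solve f'(x) = 0:
  Factor: x^3 - 13*x^2 + 54*x - 72 = (x - 6)*(x - 4)*(x - 3) = 0.
  ⇒ x = 3, 4, 6

f''(x) = 3*x^2 - 26*x + 54
Second-derivative test at each critical point:
  f''(3) = 3 > 0 → local minimum
  f''(4) = -2 < 0 → local maximum
  f''(6) = 6 > 0 → local minimum

Critical points: x = 3 (local minimum); x = 4 (local maximum); x = 6 (local minimum)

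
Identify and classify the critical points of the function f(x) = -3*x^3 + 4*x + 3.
f'(x) = 4 - 9*x^2

Solve f'(x) = 0:
  Factor: 4 - 9*x^2 = -(3*x - 2)*(3*x + 2) = 0.
  ⇒ x = -2/3, 2/3

f''(x) = -18*x
Second-derivative test at each critical point:
  f''(-2/3) = 12 > 0 → local minimum
  f''(2/3) = -12 < 0 → local maximum

Critical points: x = -2/3 (local minimum); x = 2/3 (local maximum)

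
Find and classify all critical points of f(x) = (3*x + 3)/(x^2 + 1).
f'(x) = 3*(x^2 - 2*x*(x + 1) + 1)/(x^2 + 1)^2

Solve f'(x) = 0:
  f'(x) = -3*(x^2 + 2*x - 1)/(x^2 + 1)^2; the denominator is positive wherever f is defined, so f'(x) = 0 ⇔ -3*x^2 - 6*x + 3 = 0.
  Factor: -3*x^2 - 6*x + 3 = -3*(x^2 + 2*x - 1); x^2 + 2*x - 1 = 0 has no rational roots; quadratic formula: x = (-2 ± √8)/2.
  ⇒ x = -sqrt(2) - 1 ≈ -2.4142, -1 + sqrt(2) ≈ 0.4142

f''(x) = 6*(4*x^2*(x + 1) - (3*x + 1)*(x^2 + 1))/(x^2 + 1)^3
Second-derivative test at each critical point:
  f''(-2.4142) = 0.1820 > 0 → local minimum
  f''(0.4142) = -6.1820 < 0 → local maximum

Critical points: x = -sqrt(2) - 1 ≈ -2.4142 (local minimum); x = -1 + sqrt(2) ≈ 0.4142 (local maximum)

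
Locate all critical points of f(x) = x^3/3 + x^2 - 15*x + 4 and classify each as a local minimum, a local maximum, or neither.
f'(x) = x^2 + 2*x - 15

Solve f'(x) = 0:
  Factor: x^2 + 2*x - 15 = (x - 3)*(x + 5) = 0.
  ⇒ x = -5, 3

f''(x) = 2*x + 2
Second-derivative test at each critical point:
  f''(-5) = -8 < 0 → local maximum
  f''(3) = 8 > 0 → local minimum

Critical points: x = -5 (local maximum); x = 3 (local minimum)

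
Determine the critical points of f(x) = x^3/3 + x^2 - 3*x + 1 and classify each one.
f'(x) = x^2 + 2*x - 3

Solve f'(x) = 0:
  Factor: x^2 + 2*x - 3 = (x - 1)*(x + 3) = 0.
  ⇒ x = -3, 1

f''(x) = 2*x + 2
Second-derivative test at each critical point:
  f''(-3) = -4 < 0 → local maximum
  f''(1) = 4 > 0 → local minimum

Critical points: x = -3 (local maximum); x = 1 (local minimum)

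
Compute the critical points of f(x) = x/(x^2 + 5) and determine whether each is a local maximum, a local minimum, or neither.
f'(x) = (5 - x^2)/(x^4 + 10*x^2 + 25)

Solve f'(x) = 0:
  f'(x) = -(x^2 - 5)/(x^2 + 5)^2; the denominator is positive wherever f is defined, so f'(x) = 0 ⇔ 5 - x^2 = 0.
  x^2 - 5 = 0 has no rational roots; quadratic formula: x = (0 ± √20)/2.
  ⇒ x = -sqrt(5) ≈ -2.2361, sqrt(5) ≈ 2.2361

f''(x) = 2*x*(x^2 - 15)/(x^2 + 5)^3
Second-derivative test at each critical point:
  f''(-2.2361) = 0.0447 > 0 → local minimum
  f''(2.2361) = -0.0447 < 0 → local maximum

Critical points: x = -sqrt(5) ≈ -2.2361 (local minimum); x = sqrt(5) ≈ 2.2361 (local maximum)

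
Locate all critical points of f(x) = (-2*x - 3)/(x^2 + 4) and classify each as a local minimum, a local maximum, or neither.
f'(x) = 2*(x^2 + 3*x - 4)/(x^4 + 8*x^2 + 16)

Solve f'(x) = 0:
  f'(x) = 2*(x - 1)*(x + 4)/(x^2 + 4)^2; the denominator is positive wherever f is defined, so f'(x) = 0 ⇔ 2*x^2 + 6*x - 8 = 0.
  Factor: 2*x^2 + 6*x - 8 = 2*(x - 1)*(x + 4) = 0.
  ⇒ x = -4, 1

f''(x) = 2*(-4*x^2*(2*x + 3) + 3*(2*x + 1)*(x^2 + 4))/(x^2 + 4)^3
Second-derivative test at each critical point:
  f''(-4) = -1/40 < 0 → local maximum
  f''(1) = 2/5 > 0 → local minimum

Critical points: x = -4 (local maximum); x = 1 (local minimum)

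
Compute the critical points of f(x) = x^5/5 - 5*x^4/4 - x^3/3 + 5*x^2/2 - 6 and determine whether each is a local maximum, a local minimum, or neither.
f'(x) = x*(x^3 - 5*x^2 - x + 5)

Solve f'(x) = 0:
  Factor: x^4 - 5*x^3 - x^2 + 5*x = x*(x - 5)*(x - 1)*(x + 1) = 0.
  ⇒ x = -1, 0, 1, 5

f''(x) = 4*x^3 - 15*x^2 - 2*x + 5
Second-derivative test at each critical point:
  f''(-1) = -12 < 0 → local maximum
  f''(0) = 5 > 0 → local minimum
  f''(1) = -8 < 0 → local maximum
  f''(5) = 120 > 0 → local minimum

Critical points: x = -1 (local maximum); x = 0 (local minimum); x = 1 (local maximum); x = 5 (local minimum)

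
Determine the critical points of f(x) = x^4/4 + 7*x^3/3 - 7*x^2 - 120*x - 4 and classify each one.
f'(x) = x^3 + 7*x^2 - 14*x - 120

Solve f'(x) = 0:
  Factor: x^3 + 7*x^2 - 14*x - 120 = (x - 4)*(x + 5)*(x + 6) = 0.
  ⇒ x = -6, -5, 4

f''(x) = 3*x^2 + 14*x - 14
Second-derivative test at each critical point:
  f''(-6) = 10 > 0 → local minimum
  f''(-5) = -9 < 0 → local maximum
  f''(4) = 90 > 0 → local minimum

Critical points: x = -6 (local minimum); x = -5 (local maximum); x = 4 (local minimum)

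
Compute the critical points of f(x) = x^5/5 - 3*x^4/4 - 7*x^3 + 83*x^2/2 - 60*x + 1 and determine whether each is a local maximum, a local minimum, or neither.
f'(x) = x^4 - 3*x^3 - 21*x^2 + 83*x - 60

Solve f'(x) = 0:
  Factor: x^4 - 3*x^3 - 21*x^2 + 83*x - 60 = (x - 4)*(x - 3)*(x - 1)*(x + 5) = 0.
  ⇒ x = -5, 1, 3, 4

f''(x) = 4*x^3 - 9*x^2 - 42*x + 83
Second-derivative test at each critical point:
  f''(-5) = -432 < 0 → local maximum
  f''(1) = 36 > 0 → local minimum
  f''(3) = -16 < 0 → local maximum
  f''(4) = 27 > 0 → local minimum

Critical points: x = -5 (local maximum); x = 1 (local minimum); x = 3 (local maximum); x = 4 (local minimum)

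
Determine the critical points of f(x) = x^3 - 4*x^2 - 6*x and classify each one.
f'(x) = 3*x^2 - 8*x - 6

Solve f'(x) = 0:
  3*x^2 - 8*x - 6 = 0 has no rational roots; quadratic formula: x = (8 ± √136)/6.
  ⇒ x = 4/3 - sqrt(34)/3 ≈ -0.6103, 4/3 + sqrt(34)/3 ≈ 3.2770

f''(x) = 6*x - 8
Second-derivative test at each critical point:
  f''(-0.6103) = -11.6619 < 0 → local maximum
  f''(3.2770) = 11.6619 > 0 → local minimum

Critical points: x = 4/3 - sqrt(34)/3 ≈ -0.6103 (local maximum); x = 4/3 + sqrt(34)/3 ≈ 3.2770 (local minimum)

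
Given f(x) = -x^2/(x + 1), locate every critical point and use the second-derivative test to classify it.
f'(x) = x*(-x - 2)/(x + 1)^2

Solve f'(x) = 0:
  f'(x) = -x*(x + 2)/(x + 1)^2; the denominator is positive wherever f is defined, so f'(x) = 0 ⇔ -x^2 - 2*x = 0.
  Factor: -x^2 - 2*x = -x*(x + 2) = 0.
  ⇒ x = -2, 0

f''(x) = -2/(x^3 + 3*x^2 + 3*x + 1)
Second-derivative test at each critical point:
  f''(-2) = 2 > 0 → local minimum
  f''(0) = -2 < 0 → local maximum

Critical points: x = -2 (local minimum); x = 0 (local maximum)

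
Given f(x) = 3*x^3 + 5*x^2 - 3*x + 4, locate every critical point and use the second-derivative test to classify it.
f'(x) = 9*x^2 + 10*x - 3

Solve f'(x) = 0:
  9*x^2 + 10*x - 3 = 0 has no rational roots; quadratic formula: x = (-10 ± √208)/18.
  ⇒ x = -2*sqrt(13)/9 - 5/9 ≈ -1.3568, -5/9 + 2*sqrt(13)/9 ≈ 0.2457

f''(x) = 18*x + 10
Second-derivative test at each critical point:
  f''(-1.3568) = -14.4222 < 0 → local maximum
  f''(0.2457) = 14.4222 > 0 → local minimum

Critical points: x = -2*sqrt(13)/9 - 5/9 ≈ -1.3568 (local maximum); x = -5/9 + 2*sqrt(13)/9 ≈ 0.2457 (local minimum)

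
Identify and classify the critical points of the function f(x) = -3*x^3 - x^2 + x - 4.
f'(x) = -9*x^2 - 2*x + 1

Solve f'(x) = 0:
  9*x^2 + 2*x - 1 = 0 has no rational roots; quadratic formula: x = (-2 ± √40)/18.
  ⇒ x = -sqrt(10)/9 - 1/9 ≈ -0.4625, -1/9 + sqrt(10)/9 ≈ 0.2403

f''(x) = -18*x - 2
Second-derivative test at each critical point:
  f''(-0.4625) = 6.3246 > 0 → local minimum
  f''(0.2403) = -6.3246 < 0 → local maximum

Critical points: x = -sqrt(10)/9 - 1/9 ≈ -0.4625 (local minimum); x = -1/9 + sqrt(10)/9 ≈ 0.2403 (local maximum)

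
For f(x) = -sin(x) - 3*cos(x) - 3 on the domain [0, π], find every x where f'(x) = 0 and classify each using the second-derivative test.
f'(x) = 3*sin(x) - cos(x)

Solve f'(x) = 0 on [0, π]:
  f'(x) = 0 ⇔ -cos(x) = -3*sin(x) ⇔ tan(x) = 1/3, i.e. x = arctan(1/3) + nπ; keep the solutions lying in [0, π].
  ⇒ x = atan(1/3) ≈ 0.3218

f''(x) = sin(x) + 3*cos(x)
Second-derivative test at each critical point:
  f''(0.3218) = 3.1623 > 0 → local minimum

Critical points: x = atan(1/3) ≈ 0.3218 (local minimum)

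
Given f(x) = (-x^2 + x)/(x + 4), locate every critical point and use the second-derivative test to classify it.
f'(x) = (-x^2 - 8*x + 4)/(x^2 + 8*x + 16)

Solve f'(x) = 0:
  f'(x) = -(x^2 + 8*x - 4)/(x + 4)^2; the denominator is positive wherever f is defined, so f'(x) = 0 ⇔ -x^2 - 8*x + 4 = 0.
  x^2 + 8*x - 4 = 0 has no rational roots; quadratic formula: x = (-8 ± √80)/2.
  ⇒ x = -2*sqrt(5) - 4 ≈ -8.4721, -4 + 2*sqrt(5) ≈ 0.4721

f''(x) = -40/(x^3 + 12*x^2 + 48*x + 64)
Second-derivative test at each critical point:
  f''(-8.4721) = 0.4472 > 0 → local minimum
  f''(0.4721) = -0.4472 < 0 → local maximum

Critical points: x = -2*sqrt(5) - 4 ≈ -8.4721 (local minimum); x = -4 + 2*sqrt(5) ≈ 0.4721 (local maximum)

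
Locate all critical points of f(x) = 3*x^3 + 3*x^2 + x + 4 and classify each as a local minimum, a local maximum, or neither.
f'(x) = 9*x^2 + 6*x + 1

Solve f'(x) = 0:
  Factor: 9*x^2 + 6*x + 1 = (3*x + 1)^2 = 0.
  ⇒ x = -1/3

f''(x) = 18*x + 6
Second-derivative test at each critical point:
  f''(-1/3) = 0, so the second-derivative test is inconclusive; use the first-derivative test: f'(-7/12) = 0.5625, f'(-1/12) = 0.5625 — f' is positive on both sides (no sign change) → neither a local maximum nor a local minimum

Critical points: x = -1/3 (neither)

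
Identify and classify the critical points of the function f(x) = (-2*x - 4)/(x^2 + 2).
f'(x) = 2*(-x^2 + 2*x*(x + 2) - 2)/(x^2 + 2)^2

Solve f'(x) = 0:
  f'(x) = 2*(x^2 + 4*x - 2)/(x^2 + 2)^2; the denominator is positive wherever f is defined, so f'(x) = 0 ⇔ 2*x^2 + 8*x - 4 = 0.
  Factor: 2*x^2 + 8*x - 4 = 2*(x^2 + 4*x - 2); x^2 + 4*x - 2 = 0 has no rational roots; quadratic formula: x = (-4 ± √24)/2.
  ⇒ x = -sqrt(6) - 2 ≈ -4.4495, -2 + sqrt(6) ≈ 0.4495

f''(x) = 4*(-4*x^2*(x + 2) + (3*x + 2)*(x^2 + 2))/(x^2 + 2)^3
Second-derivative test at each critical point:
  f''(-4.4495) = -0.0206 < 0 → local maximum
  f''(0.4495) = 2.0206 > 0 → local minimum

Critical points: x = -sqrt(6) - 2 ≈ -4.4495 (local maximum); x = -2 + sqrt(6) ≈ 0.4495 (local minimum)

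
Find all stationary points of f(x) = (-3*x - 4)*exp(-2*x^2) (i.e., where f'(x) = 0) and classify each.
f'(x) = (4*x*(3*x + 4) - 3)*exp(-2*x^2)

Solve f'(x) = 0:
  f'(x) = (12*x^2 + 16*x - 3)·exp(-2*x^2) and exp(-2*x^2) > 0 for every x, so f'(x) = 0 ⇔ 12*x^2 + 16*x - 3 = 0.
  Factor: 12*x^2 + 16*x - 3 = (2*x + 3)*(6*x - 1) = 0.
  ⇒ x = -3/2, 1/6

f''(x) = 4*(-12*x^3 - 16*x^2 + 9*x + 4)*exp(-2*x^2)
Second-derivative test at each critical point:
  f''(-3/2) = -0.2222 < 0 → local maximum
  f''(1/6) = 18.9192 > 0 → local minimum

Critical points: x = -3/2 (local maximum); x = 1/6 (local minimum)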